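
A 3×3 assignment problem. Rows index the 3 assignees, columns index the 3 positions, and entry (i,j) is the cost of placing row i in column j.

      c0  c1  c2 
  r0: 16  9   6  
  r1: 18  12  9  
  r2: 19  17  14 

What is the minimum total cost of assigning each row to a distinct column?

Minimum assignment cost: 37

one of 2 optimal assignments: row0→col1 (cost 9), row1→col2 (cost 9), row2→col0 (cost 19)
total = 9 + 9 + 19 = 37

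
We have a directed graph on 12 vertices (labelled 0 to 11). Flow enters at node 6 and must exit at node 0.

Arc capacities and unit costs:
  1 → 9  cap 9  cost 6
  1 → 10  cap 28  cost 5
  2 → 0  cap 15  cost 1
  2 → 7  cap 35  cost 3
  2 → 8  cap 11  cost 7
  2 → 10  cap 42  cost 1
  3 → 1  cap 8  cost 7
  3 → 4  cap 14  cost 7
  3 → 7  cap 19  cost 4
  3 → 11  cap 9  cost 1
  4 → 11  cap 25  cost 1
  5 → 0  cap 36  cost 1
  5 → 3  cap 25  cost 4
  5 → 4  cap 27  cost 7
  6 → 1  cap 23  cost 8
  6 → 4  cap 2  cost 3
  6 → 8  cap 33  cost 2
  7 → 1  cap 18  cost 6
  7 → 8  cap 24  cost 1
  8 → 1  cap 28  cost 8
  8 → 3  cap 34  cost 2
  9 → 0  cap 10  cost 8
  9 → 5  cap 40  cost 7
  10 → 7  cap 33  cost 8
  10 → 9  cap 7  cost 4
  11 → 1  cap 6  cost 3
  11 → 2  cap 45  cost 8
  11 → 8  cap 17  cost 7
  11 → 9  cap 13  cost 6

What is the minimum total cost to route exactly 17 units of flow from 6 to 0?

Minimum cost for 17 units: 280

shortest-cost path #1: 6→4→11→2→0 push 2 @ unit cost 13 (adds 26)
shortest-cost path #2: 6→8→3→11→2→0 push 9 @ unit cost 14 (adds 126)
shortest-cost path #3: 6→8→3→4→11→2→0 push 4 @ unit cost 21 (adds 84)
shortest-cost path #4: 6→1→9→0 push 2 @ unit cost 22 (adds 44)
total cost = 280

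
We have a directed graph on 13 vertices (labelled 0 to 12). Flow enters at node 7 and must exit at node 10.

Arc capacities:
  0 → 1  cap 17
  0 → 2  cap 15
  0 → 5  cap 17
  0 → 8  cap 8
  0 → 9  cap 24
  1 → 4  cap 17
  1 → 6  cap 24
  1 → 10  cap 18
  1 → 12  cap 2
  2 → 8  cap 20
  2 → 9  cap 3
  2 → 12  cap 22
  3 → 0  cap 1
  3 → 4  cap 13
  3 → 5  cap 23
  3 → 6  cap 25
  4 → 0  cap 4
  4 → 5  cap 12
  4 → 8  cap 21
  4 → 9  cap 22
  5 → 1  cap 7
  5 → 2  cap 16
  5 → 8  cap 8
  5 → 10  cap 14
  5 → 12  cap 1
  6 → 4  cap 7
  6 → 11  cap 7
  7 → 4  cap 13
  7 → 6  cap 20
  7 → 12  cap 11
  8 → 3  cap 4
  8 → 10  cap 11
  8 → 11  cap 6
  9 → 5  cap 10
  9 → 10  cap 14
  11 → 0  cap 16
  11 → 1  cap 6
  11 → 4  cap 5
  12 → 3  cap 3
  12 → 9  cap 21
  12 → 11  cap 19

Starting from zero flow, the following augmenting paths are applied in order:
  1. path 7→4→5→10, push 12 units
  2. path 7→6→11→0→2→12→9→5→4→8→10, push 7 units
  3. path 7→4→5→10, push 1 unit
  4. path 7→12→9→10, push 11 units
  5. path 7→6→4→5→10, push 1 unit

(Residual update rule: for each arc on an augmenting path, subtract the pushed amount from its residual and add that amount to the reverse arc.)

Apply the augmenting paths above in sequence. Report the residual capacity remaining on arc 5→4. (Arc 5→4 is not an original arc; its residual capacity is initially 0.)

Residual capacity of (5,4): 7

after path 1 (7→4→5→10, push 12): res(5,4)=12
after path 2 (7→6→11→0→2→12→9→5→4→8→10, push 7): res(5,4)=5
after path 3 (7→4→5→10, push 1): res(5,4)=6
after path 4 (7→12→9→10, push 11): res(5,4)=6
after path 5 (7→6→4→5→10, push 1): res(5,4)=7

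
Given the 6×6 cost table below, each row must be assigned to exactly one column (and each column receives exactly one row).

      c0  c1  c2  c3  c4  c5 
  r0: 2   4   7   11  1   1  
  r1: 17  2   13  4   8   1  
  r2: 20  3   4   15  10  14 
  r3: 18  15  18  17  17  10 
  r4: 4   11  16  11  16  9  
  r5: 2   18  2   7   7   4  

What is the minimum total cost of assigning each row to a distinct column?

Minimum assignment cost: 24

optimal assignment: row0→col4 (cost 1), row1→col3 (cost 4), row2→col1 (cost 3), row3→col5 (cost 10), row4→col0 (cost 4), row5→col2 (cost 2)
total = 1 + 4 + 3 + 10 + 4 + 2 = 24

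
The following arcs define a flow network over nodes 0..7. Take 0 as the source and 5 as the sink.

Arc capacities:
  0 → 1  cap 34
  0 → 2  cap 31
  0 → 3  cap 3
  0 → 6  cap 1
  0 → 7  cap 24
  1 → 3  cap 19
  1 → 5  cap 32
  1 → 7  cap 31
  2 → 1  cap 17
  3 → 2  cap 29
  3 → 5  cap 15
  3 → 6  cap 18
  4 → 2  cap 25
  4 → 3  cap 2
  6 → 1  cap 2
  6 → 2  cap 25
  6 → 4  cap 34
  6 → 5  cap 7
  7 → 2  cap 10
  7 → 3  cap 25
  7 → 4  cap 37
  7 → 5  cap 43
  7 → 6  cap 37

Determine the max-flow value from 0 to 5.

Maximum flow value: 79

augment #1: 0→1→5 bottleneck 32, total now 32
augment #2: 0→3→5 bottleneck 3, total now 35
augment #3: 0→6→5 bottleneck 1, total now 36
augment #4: 0→7→5 bottleneck 24, total now 60
augment #5: 0→1→3→5 bottleneck 2, total now 62
augment #6: 0→2→1→3→5 bottleneck 10, total now 72
augment #7: 0→2→1→7→5 bottleneck 7, total now 79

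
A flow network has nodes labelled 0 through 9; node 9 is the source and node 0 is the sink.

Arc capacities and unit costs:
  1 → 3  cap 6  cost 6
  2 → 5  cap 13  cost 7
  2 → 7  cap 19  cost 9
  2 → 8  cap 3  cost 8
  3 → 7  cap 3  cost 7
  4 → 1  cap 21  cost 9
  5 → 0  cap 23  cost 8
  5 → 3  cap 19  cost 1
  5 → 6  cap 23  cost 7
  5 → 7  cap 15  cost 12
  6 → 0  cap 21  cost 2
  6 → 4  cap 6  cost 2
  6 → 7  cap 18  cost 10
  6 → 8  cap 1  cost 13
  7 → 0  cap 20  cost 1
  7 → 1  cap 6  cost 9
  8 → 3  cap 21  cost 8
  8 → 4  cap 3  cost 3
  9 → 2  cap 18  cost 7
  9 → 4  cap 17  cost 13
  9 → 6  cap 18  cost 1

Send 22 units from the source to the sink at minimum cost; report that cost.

shortest-cost path #1: 9→6→0 push 18 @ unit cost 3 (adds 54)
shortest-cost path #2: 9→2→7→0 push 4 @ unit cost 17 (adds 68)
total cost = 122

Minimum cost for 22 units: 122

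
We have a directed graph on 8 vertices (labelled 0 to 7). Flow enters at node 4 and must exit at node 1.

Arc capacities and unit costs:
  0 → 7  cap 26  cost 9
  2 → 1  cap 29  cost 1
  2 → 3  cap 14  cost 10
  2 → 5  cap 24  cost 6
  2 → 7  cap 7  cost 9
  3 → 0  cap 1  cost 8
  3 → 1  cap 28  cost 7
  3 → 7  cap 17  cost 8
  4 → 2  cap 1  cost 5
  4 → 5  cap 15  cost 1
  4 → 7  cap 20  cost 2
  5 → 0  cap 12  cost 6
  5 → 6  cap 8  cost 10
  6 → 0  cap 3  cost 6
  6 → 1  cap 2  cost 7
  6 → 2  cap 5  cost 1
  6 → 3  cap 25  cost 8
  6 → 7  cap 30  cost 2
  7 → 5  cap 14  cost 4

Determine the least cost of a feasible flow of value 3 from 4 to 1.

shortest-cost path #1: 4→2→1 push 1 @ unit cost 6 (adds 6)
shortest-cost path #2: 4→5→6→2→1 push 2 @ unit cost 13 (adds 26)
total cost = 32

Minimum cost for 3 units: 32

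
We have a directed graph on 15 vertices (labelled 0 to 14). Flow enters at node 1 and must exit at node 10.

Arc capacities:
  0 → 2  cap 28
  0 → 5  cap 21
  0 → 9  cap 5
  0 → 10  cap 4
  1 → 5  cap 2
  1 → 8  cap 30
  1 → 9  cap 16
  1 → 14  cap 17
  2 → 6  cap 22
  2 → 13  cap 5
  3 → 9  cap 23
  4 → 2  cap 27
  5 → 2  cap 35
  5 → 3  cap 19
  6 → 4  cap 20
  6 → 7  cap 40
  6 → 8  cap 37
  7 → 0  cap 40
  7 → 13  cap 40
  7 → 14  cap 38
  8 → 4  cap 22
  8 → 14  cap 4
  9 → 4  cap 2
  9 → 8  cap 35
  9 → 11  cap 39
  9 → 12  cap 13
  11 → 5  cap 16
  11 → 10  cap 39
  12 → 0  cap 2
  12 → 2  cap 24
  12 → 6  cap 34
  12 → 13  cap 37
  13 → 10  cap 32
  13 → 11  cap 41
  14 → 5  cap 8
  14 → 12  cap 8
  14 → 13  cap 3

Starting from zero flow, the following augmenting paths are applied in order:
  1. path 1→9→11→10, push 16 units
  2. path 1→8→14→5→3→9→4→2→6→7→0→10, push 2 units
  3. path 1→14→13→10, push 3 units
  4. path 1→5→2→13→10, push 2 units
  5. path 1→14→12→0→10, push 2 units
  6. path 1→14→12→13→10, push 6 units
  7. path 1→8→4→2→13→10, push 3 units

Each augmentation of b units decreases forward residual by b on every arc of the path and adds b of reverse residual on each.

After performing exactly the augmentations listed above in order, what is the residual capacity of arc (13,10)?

after path 1 (1→9→11→10, push 16): res(13,10)=32
after path 2 (1→8→14→5→3→9→4→2→6→7→0→10, push 2): res(13,10)=32
after path 3 (1→14→13→10, push 3): res(13,10)=29
after path 4 (1→5→2→13→10, push 2): res(13,10)=27
after path 5 (1→14→12→0→10, push 2): res(13,10)=27
after path 6 (1→14→12→13→10, push 6): res(13,10)=21
after path 7 (1→8→4→2→13→10, push 3): res(13,10)=18

Residual capacity of (13,10): 18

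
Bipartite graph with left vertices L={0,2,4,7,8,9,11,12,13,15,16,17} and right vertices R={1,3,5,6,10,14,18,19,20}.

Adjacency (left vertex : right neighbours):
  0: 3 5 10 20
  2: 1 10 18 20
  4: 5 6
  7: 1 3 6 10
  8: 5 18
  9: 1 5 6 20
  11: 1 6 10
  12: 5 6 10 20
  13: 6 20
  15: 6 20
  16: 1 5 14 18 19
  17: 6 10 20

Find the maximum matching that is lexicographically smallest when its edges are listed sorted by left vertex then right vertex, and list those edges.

Lex-smallest maximum matching: {(0,3), (2,1), (4,5), (7,6), (8,18), (9,20), (11,10), (16,14)}

|M| = 8 (so the lex-smallest maximum matching has 8 edges)
process left vertices in ascending order; for each, take the smallest-labelled available neighbour that still permits 8 edges overall, or leave it unmatched if none does
lex-smallest matching: {0-3, 2-1, 4-5, 7-6, 8-18, 9-20, 11-10, 16-14}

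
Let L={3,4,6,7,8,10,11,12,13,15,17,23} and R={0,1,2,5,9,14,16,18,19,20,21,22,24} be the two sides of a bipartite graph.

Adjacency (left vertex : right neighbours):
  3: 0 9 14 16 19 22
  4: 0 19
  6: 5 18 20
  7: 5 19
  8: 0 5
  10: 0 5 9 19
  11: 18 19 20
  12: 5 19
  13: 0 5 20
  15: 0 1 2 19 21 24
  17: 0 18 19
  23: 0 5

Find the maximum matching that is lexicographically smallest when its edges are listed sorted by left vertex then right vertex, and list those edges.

|M| = 8 (so the lex-smallest maximum matching has 8 edges)
process left vertices in ascending order; for each, take the smallest-labelled available neighbour that still permits 8 edges overall, or leave it unmatched if none does
lex-smallest matching: {3-14, 4-0, 6-5, 7-19, 10-9, 11-18, 13-20, 15-1}

Lex-smallest maximum matching: {(3,14), (4,0), (6,5), (7,19), (10,9), (11,18), (13,20), (15,1)}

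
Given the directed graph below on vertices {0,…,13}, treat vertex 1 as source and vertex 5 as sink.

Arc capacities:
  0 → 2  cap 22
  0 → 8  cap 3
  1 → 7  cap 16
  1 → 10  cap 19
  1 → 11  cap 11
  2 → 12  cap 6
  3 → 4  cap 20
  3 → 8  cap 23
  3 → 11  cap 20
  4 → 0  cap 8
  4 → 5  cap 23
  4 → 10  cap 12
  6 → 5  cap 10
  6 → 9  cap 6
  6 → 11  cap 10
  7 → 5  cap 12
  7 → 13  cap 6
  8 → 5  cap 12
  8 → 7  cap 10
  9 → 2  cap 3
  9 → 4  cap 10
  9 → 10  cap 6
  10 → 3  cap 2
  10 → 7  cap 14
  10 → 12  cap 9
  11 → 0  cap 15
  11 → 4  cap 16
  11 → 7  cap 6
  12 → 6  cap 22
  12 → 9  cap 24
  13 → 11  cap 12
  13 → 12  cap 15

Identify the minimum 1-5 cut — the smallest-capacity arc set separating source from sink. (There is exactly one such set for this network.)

Min-cut arcs: {(1,11), (7,5), (7,13), (10,3), (10,12)} (total capacity 40)

augment #1: 1→7→5 push 12
augment #2: 1→11→4→5 push 11
augment #3: 1→10→3→4→5 push 2
augment #4: 1→10→12→6→5 push 9
augment #5: 1→7→13→11→4→5 push 4
augment #6: 1→10→7→13→11→4→5 push 1
augment #7: 1→10→7→13→12→6→5 push 1
max flow = 40; residual-reachable set from 1 gives S-side
cut edges (S→T): {(1,11), (7,5), (7,13), (10,3), (10,12)} total cap 40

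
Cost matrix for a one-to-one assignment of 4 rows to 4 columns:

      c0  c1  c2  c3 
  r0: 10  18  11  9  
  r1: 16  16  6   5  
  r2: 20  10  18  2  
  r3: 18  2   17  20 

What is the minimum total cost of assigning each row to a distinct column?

optimal assignment: row0→col0 (cost 10), row1→col2 (cost 6), row2→col3 (cost 2), row3→col1 (cost 2)
total = 10 + 6 + 2 + 2 = 20

Minimum assignment cost: 20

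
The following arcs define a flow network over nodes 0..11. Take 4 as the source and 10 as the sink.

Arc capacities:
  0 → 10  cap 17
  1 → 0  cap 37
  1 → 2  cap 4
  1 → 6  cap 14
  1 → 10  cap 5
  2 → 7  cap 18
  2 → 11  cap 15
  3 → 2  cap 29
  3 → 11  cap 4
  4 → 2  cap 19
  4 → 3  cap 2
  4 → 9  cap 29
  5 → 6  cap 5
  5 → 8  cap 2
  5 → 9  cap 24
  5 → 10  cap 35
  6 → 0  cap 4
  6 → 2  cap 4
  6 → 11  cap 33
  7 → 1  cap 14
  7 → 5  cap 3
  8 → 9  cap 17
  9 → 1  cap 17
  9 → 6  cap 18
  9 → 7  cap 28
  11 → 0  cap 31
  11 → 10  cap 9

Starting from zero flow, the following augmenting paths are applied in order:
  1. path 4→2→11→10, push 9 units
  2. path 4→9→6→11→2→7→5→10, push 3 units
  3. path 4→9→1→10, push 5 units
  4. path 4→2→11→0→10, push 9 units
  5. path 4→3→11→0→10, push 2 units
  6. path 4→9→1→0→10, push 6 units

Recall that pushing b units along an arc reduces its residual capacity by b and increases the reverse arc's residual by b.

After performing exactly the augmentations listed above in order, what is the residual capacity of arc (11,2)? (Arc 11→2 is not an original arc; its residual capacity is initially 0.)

after path 1 (4→2→11→10, push 9): res(11,2)=9
after path 2 (4→9→6→11→2→7→5→10, push 3): res(11,2)=6
after path 3 (4→9→1→10, push 5): res(11,2)=6
after path 4 (4→2→11→0→10, push 9): res(11,2)=15
after path 5 (4→3→11→0→10, push 2): res(11,2)=15
after path 6 (4→9→1→0→10, push 6): res(11,2)=15

Residual capacity of (11,2): 15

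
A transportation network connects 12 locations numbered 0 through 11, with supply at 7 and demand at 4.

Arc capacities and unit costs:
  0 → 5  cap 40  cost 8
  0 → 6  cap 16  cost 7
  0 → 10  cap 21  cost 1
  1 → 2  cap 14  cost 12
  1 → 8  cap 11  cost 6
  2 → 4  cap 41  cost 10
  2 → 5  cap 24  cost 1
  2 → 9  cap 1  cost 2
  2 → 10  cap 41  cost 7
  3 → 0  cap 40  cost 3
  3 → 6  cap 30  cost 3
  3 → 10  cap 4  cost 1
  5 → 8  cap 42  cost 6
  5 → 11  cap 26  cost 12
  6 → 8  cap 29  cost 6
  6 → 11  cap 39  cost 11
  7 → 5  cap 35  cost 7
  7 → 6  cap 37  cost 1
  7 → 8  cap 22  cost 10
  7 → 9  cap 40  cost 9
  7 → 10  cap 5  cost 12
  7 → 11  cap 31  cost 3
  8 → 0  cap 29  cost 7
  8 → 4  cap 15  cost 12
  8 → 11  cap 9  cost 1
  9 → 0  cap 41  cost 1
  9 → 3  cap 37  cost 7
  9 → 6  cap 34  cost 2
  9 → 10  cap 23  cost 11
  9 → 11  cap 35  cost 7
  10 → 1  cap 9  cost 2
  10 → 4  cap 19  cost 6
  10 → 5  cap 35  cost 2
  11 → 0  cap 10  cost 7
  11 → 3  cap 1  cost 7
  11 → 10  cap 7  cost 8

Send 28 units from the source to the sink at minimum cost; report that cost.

Minimum cost for 28 units: 494

shortest-cost path #1: 7→11→10→4 push 7 @ unit cost 17 (adds 119)
shortest-cost path #2: 7→9→0→10→4 push 12 @ unit cost 17 (adds 204)
shortest-cost path #3: 7→6→8→4 push 9 @ unit cost 19 (adds 171)
total cost = 494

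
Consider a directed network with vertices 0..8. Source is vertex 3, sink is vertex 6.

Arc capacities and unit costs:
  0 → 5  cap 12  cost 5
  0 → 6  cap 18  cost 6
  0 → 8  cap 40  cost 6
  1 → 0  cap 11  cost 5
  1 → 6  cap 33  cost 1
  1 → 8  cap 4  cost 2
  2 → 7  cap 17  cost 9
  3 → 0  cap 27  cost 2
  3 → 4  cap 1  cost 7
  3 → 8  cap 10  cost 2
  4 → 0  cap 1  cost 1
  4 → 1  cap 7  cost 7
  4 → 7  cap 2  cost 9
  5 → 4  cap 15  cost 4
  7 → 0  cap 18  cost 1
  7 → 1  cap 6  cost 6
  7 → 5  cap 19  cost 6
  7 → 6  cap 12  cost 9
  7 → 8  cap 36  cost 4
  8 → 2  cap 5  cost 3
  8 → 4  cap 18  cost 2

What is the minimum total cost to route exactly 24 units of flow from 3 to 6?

shortest-cost path #1: 3→0→6 push 18 @ unit cost 8 (adds 144)
shortest-cost path #2: 3→8→4→1→6 push 6 @ unit cost 12 (adds 72)
total cost = 216

Minimum cost for 24 units: 216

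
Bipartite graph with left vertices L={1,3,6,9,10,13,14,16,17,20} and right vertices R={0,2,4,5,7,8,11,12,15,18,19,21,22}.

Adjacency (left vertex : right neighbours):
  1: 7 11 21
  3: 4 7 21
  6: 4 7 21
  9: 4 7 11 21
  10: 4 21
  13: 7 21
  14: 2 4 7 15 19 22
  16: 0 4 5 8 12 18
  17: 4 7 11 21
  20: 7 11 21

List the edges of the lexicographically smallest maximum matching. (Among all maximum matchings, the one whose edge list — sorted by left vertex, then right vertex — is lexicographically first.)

|M| = 6 (so the lex-smallest maximum matching has 6 edges)
process left vertices in ascending order; for each, take the smallest-labelled available neighbour that still permits 6 edges overall, or leave it unmatched if none does
lex-smallest matching: {1-7, 3-4, 6-21, 9-11, 14-2, 16-0}

Lex-smallest maximum matching: {(1,7), (3,4), (6,21), (9,11), (14,2), (16,0)}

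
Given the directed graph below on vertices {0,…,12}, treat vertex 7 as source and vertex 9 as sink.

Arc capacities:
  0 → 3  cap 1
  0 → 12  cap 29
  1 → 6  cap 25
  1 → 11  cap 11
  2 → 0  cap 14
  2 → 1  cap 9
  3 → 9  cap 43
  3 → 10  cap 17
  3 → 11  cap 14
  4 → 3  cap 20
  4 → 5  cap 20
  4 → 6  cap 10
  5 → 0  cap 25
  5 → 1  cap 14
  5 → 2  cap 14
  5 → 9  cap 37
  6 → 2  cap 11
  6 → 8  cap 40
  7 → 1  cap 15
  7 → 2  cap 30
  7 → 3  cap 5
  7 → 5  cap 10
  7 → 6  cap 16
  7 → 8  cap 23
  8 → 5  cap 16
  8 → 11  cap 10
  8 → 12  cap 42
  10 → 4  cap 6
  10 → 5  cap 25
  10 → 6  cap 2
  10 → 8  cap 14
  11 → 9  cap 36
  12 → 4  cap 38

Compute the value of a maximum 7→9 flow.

Maximum flow value: 84

augment #1: 7→3→9 bottleneck 5, total now 5
augment #2: 7→5→9 bottleneck 10, total now 15
augment #3: 7→1→11→9 bottleneck 11, total now 26
augment #4: 7→8→5→9 bottleneck 16, total now 42
augment #5: 7→8→11→9 bottleneck 7, total now 49
augment #6: 7→2→0→3→9 bottleneck 1, total now 50
augment #7: 7→6→8→11→9 bottleneck 3, total now 53
augment #8: 7→2→0→12→4→3→9 bottleneck 13, total now 66
augment #9: 7→6→8→12→4→3→9 bottleneck 7, total now 73
augment #10: 7→6→8→12→4→5→9 bottleneck 6, total now 79
augment #11: 7→1→6→8→12→4→5→9 bottleneck 4, total now 83
augment #12: 7→2→1→6→8→12→4→5→9 bottleneck 1, total now 84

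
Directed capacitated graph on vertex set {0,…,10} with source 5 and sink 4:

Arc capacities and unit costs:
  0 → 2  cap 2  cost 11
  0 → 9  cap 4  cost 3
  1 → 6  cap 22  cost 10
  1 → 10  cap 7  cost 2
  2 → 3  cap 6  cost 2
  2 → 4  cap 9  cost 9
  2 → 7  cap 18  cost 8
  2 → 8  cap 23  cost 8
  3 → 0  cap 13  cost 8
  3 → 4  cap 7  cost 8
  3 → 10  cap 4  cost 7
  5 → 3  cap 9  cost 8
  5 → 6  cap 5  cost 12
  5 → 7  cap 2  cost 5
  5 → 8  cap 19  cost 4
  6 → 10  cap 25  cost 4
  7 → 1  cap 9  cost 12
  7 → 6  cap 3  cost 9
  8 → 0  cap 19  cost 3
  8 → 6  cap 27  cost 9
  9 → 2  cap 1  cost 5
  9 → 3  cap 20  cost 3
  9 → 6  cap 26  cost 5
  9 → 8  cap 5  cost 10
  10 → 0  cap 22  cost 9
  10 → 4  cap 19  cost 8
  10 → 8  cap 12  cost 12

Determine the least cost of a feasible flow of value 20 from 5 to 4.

shortest-cost path #1: 5→3→4 push 7 @ unit cost 16 (adds 112)
shortest-cost path #2: 5→3→10→4 push 2 @ unit cost 23 (adds 46)
shortest-cost path #3: 5→6→10→4 push 5 @ unit cost 24 (adds 120)
shortest-cost path #4: 5→8→0→9→2→4 push 1 @ unit cost 24 (adds 24)
shortest-cost path #5: 5→8→6→10→4 push 5 @ unit cost 25 (adds 125)
total cost = 427

Minimum cost for 20 units: 427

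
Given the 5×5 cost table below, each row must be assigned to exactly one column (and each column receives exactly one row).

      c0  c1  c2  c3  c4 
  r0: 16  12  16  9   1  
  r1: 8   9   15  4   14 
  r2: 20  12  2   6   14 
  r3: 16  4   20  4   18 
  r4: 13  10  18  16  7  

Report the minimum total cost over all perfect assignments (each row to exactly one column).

optimal assignment: row0→col4 (cost 1), row1→col3 (cost 4), row2→col2 (cost 2), row3→col1 (cost 4), row4→col0 (cost 13)
total = 1 + 4 + 2 + 4 + 13 = 24

Minimum assignment cost: 24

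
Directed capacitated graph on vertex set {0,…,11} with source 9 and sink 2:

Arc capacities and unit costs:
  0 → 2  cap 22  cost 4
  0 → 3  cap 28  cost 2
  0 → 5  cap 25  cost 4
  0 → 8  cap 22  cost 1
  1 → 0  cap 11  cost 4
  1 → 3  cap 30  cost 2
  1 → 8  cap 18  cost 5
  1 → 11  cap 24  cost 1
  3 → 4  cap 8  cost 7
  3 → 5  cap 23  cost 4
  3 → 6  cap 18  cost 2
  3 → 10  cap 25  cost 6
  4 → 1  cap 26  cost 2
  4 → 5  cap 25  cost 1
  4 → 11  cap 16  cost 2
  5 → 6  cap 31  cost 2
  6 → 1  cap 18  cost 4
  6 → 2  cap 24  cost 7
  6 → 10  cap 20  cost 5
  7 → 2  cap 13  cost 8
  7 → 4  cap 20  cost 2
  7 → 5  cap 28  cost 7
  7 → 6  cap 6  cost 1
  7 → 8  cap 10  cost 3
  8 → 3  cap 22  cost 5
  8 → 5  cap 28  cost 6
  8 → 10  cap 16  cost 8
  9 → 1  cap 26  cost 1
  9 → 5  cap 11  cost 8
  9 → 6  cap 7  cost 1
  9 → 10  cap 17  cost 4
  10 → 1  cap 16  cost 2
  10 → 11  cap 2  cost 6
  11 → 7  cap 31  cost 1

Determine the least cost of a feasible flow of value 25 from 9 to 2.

Minimum cost for 25 units: 232

shortest-cost path #1: 9→6→2 push 7 @ unit cost 8 (adds 56)
shortest-cost path #2: 9→1→0→2 push 11 @ unit cost 9 (adds 99)
shortest-cost path #3: 9→1→11→7→2 push 7 @ unit cost 11 (adds 77)
total cost = 232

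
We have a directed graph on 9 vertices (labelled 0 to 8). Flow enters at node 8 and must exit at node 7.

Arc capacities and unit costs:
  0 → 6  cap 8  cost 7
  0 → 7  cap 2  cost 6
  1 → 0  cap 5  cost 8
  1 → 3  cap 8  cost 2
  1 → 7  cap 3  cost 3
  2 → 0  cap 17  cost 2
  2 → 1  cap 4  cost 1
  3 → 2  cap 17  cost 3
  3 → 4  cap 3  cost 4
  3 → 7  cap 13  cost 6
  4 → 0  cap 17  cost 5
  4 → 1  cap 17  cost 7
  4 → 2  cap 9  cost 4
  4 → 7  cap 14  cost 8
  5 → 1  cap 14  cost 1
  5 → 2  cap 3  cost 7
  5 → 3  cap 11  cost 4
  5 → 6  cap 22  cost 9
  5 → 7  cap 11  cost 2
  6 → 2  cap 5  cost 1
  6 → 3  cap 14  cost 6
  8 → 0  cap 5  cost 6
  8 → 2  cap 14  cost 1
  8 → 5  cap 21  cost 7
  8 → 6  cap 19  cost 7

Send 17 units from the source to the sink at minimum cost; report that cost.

shortest-cost path #1: 8→2→1→7 push 3 @ unit cost 5 (adds 15)
shortest-cost path #2: 8→5→7 push 11 @ unit cost 9 (adds 99)
shortest-cost path #3: 8→2→0→7 push 2 @ unit cost 9 (adds 18)
shortest-cost path #4: 8→2→1→3→7 push 1 @ unit cost 10 (adds 10)
total cost = 142

Minimum cost for 17 units: 142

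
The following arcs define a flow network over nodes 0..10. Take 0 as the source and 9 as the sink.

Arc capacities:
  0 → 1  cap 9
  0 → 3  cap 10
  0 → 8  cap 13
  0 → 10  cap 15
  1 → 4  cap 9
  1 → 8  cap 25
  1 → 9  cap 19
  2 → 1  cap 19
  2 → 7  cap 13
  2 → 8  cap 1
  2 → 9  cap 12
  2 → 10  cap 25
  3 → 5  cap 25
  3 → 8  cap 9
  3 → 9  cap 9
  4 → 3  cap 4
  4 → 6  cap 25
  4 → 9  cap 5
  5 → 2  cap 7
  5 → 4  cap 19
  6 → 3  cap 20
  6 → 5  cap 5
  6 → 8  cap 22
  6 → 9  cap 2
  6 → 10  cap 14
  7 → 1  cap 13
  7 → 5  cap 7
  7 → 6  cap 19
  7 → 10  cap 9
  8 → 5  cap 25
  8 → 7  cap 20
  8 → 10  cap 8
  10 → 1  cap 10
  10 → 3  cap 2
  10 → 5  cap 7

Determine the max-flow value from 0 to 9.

Maximum flow value: 42

augment #1: 0→1→9 bottleneck 9, total now 9
augment #2: 0→3→9 bottleneck 9, total now 18
augment #3: 0→10→1→9 bottleneck 10, total now 28
augment #4: 0→3→5→2→9 bottleneck 1, total now 29
augment #5: 0→8→5→2→9 bottleneck 6, total now 35
augment #6: 0→8→5→4→9 bottleneck 5, total now 40
augment #7: 0→8→7→6→9 bottleneck 2, total now 42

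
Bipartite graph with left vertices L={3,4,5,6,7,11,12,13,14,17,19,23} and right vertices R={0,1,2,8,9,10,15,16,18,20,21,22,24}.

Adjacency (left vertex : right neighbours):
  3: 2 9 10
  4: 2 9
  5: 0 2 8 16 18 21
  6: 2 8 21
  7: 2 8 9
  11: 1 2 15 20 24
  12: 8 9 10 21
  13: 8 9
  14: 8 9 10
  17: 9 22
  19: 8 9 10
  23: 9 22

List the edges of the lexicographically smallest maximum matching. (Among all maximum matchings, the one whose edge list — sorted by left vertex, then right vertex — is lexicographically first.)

|M| = 8 (so the lex-smallest maximum matching has 8 edges)
process left vertices in ascending order; for each, take the smallest-labelled available neighbour that still permits 8 edges overall, or leave it unmatched if none does
lex-smallest matching: {3-2, 4-9, 5-0, 6-8, 11-1, 12-21, 14-10, 17-22}

Lex-smallest maximum matching: {(3,2), (4,9), (5,0), (6,8), (11,1), (12,21), (14,10), (17,22)}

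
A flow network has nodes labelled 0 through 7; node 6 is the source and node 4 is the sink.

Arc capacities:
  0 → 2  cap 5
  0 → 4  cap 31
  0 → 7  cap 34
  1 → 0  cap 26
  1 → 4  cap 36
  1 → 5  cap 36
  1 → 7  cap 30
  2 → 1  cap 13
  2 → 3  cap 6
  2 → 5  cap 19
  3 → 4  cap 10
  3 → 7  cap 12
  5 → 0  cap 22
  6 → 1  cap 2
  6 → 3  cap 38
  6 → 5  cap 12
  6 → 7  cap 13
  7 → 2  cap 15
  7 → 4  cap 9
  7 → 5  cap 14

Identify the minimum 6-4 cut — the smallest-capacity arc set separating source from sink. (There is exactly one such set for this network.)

augment #1: 6→1→4 push 2
augment #2: 6→3→4 push 10
augment #3: 6→7→4 push 9
augment #4: 6→5→0→4 push 12
augment #5: 6→7→2→1→4 push 4
augment #6: 6→3→7→2→1→4 push 9
augment #7: 6→3→7→5→0→4 push 3
max flow = 49; residual-reachable set from 6 gives S-side
cut edges (S→T): {(3,4), (3,7), (6,1), (6,5), (6,7)} total cap 49

Min-cut arcs: {(3,4), (3,7), (6,1), (6,5), (6,7)} (total capacity 49)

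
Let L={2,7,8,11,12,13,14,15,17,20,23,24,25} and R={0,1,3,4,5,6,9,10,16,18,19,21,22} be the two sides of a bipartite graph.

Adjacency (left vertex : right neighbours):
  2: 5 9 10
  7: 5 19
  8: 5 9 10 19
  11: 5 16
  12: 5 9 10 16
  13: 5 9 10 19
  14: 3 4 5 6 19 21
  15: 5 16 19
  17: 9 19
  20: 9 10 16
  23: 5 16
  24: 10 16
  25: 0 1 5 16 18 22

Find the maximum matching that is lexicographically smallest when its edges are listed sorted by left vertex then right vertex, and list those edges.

Lex-smallest maximum matching: {(2,5), (7,19), (8,9), (11,16), (12,10), (14,3), (25,0)}

|M| = 7 (so the lex-smallest maximum matching has 7 edges)
process left vertices in ascending order; for each, take the smallest-labelled available neighbour that still permits 7 edges overall, or leave it unmatched if none does
lex-smallest matching: {2-5, 7-19, 8-9, 11-16, 12-10, 14-3, 25-0}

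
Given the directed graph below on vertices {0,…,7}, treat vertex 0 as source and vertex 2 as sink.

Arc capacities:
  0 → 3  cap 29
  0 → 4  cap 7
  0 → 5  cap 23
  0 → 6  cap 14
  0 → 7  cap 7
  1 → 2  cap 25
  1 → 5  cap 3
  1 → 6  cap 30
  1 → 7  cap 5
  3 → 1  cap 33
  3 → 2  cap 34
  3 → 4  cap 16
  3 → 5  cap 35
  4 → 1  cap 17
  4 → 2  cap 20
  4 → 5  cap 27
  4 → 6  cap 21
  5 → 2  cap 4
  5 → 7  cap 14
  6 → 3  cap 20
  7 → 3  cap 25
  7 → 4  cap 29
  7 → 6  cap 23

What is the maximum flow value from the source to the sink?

augment #1: 0→3→2 bottleneck 29, total now 29
augment #2: 0→4→2 bottleneck 7, total now 36
augment #3: 0→5→2 bottleneck 4, total now 40
augment #4: 0→6→3→2 bottleneck 5, total now 45
augment #5: 0→7→4→2 bottleneck 7, total now 52
augment #6: 0→5→7→4→2 bottleneck 6, total now 58
augment #7: 0→6→3→1→2 bottleneck 9, total now 67
augment #8: 0→5→7→3→1→2 bottleneck 8, total now 75

Maximum flow value: 75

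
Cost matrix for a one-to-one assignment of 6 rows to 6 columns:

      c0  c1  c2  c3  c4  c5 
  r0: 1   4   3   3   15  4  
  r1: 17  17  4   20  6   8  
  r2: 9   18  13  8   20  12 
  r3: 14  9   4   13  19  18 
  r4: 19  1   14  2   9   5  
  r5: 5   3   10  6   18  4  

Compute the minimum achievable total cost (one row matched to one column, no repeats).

optimal assignment: row0→col0 (cost 1), row1→col4 (cost 6), row2→col3 (cost 8), row3→col2 (cost 4), row4→col1 (cost 1), row5→col5 (cost 4)
total = 1 + 6 + 8 + 4 + 1 + 4 = 24

Minimum assignment cost: 24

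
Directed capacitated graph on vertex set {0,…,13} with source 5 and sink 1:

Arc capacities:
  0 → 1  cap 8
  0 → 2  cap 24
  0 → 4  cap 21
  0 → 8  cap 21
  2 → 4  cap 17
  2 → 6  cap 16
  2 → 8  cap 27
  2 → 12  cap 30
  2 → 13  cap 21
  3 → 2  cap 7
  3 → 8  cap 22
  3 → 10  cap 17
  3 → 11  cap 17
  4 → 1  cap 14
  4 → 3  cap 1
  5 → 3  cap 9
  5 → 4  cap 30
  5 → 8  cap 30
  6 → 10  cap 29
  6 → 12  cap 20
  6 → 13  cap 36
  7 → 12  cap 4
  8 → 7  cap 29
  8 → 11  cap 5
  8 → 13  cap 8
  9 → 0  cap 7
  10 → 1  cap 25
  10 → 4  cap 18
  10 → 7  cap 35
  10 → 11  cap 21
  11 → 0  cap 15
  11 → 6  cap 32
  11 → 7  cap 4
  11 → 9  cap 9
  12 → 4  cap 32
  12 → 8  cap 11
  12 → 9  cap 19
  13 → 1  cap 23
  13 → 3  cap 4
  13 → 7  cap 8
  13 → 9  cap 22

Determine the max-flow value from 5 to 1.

Maximum flow value: 41

augment #1: 5→4→1 bottleneck 14, total now 14
augment #2: 5→3→10→1 bottleneck 9, total now 23
augment #3: 5→8→13→1 bottleneck 8, total now 31
augment #4: 5→4→3→10→1 bottleneck 1, total now 32
augment #5: 5→8→11→0→1 bottleneck 5, total now 37
augment #6: 5→8→7→12→9→0→1 bottleneck 3, total now 40
augment #7: 5→8→7→12→9→0→2→13→1 bottleneck 1, total now 41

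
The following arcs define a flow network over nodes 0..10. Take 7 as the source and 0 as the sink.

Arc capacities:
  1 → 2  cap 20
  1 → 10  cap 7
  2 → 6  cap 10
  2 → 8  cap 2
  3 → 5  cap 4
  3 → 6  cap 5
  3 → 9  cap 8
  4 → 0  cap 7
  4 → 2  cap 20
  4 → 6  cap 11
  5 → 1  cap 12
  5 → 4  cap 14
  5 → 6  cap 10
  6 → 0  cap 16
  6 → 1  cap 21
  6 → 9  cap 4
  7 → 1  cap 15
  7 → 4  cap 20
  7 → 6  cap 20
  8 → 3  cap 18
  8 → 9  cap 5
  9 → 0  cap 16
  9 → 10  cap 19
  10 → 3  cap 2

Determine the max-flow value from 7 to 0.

augment #1: 7→4→0 bottleneck 7, total now 7
augment #2: 7→6→0 bottleneck 16, total now 23
augment #3: 7→6→9→0 bottleneck 4, total now 27
augment #4: 7→1→2→8→9→0 bottleneck 2, total now 29
augment #5: 7→1→10→3→9→0 bottleneck 2, total now 31

Maximum flow value: 31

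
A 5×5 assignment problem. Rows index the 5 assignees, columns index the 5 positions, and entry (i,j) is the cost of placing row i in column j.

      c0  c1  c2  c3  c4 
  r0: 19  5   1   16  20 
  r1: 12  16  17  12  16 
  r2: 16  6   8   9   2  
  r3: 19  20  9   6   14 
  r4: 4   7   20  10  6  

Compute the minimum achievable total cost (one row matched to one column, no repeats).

Minimum assignment cost: 28

optimal assignment: row0→col2 (cost 1), row1→col0 (cost 12), row2→col4 (cost 2), row3→col3 (cost 6), row4→col1 (cost 7)
total = 1 + 12 + 2 + 6 + 7 = 28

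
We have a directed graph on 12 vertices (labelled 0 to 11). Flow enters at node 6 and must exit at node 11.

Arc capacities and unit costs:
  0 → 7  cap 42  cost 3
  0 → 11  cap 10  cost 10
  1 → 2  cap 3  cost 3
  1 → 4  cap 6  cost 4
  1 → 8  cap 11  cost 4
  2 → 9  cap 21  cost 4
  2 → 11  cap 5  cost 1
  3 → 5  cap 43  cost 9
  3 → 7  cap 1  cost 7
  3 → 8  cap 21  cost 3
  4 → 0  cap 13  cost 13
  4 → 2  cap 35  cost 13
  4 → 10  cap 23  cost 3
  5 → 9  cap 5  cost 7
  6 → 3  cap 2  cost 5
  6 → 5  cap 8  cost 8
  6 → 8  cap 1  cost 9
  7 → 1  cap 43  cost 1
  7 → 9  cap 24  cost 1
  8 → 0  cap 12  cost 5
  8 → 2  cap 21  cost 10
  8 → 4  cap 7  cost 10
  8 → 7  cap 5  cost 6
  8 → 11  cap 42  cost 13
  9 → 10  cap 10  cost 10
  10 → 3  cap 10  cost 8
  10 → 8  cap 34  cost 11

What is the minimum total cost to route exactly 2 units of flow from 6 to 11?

shortest-cost path #1: 6→3→7→1→2→11 push 1 @ unit cost 17 (adds 17)
shortest-cost path #2: 6→3→8→2→11 push 1 @ unit cost 19 (adds 19)
total cost = 36

Minimum cost for 2 units: 36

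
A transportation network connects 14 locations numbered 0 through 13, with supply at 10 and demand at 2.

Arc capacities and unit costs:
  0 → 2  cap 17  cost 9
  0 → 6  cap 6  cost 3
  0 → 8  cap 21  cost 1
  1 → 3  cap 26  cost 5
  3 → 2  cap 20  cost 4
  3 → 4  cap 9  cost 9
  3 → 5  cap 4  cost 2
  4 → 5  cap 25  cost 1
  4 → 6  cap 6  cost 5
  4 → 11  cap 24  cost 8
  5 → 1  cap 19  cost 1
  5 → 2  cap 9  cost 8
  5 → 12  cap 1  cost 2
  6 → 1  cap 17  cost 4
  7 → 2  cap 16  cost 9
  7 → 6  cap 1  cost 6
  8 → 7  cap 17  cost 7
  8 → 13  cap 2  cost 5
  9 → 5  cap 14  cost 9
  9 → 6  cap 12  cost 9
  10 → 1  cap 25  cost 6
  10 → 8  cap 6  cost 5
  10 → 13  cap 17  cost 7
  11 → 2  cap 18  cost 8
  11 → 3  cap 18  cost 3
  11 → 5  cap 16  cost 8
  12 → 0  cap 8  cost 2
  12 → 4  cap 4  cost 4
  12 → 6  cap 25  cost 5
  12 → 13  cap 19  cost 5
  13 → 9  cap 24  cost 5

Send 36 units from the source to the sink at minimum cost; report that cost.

Minimum cost for 36 units: 689

shortest-cost path #1: 10→1→3→2 push 20 @ unit cost 15 (adds 300)
shortest-cost path #2: 10→1→3→5→2 push 4 @ unit cost 21 (adds 84)
shortest-cost path #3: 10→8→7→2 push 6 @ unit cost 21 (adds 126)
shortest-cost path #4: 10→1→3→4→5→2 push 1 @ unit cost 29 (adds 29)
shortest-cost path #5: 10→13→9→5→2 push 4 @ unit cost 29 (adds 116)
shortest-cost path #6: 10→13→9→5→12→0→2 push 1 @ unit cost 34 (adds 34)
total cost = 689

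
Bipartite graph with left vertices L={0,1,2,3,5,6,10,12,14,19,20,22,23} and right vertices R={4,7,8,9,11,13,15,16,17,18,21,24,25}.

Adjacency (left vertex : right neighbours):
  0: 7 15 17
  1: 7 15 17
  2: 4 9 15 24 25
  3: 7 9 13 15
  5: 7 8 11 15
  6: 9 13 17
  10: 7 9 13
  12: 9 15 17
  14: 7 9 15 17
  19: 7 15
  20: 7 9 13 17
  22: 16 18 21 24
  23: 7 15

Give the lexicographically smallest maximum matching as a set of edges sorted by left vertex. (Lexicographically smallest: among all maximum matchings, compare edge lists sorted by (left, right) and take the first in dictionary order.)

Lex-smallest maximum matching: {(0,7), (1,15), (2,4), (3,9), (5,8), (6,13), (12,17), (22,16)}

|M| = 8 (so the lex-smallest maximum matching has 8 edges)
process left vertices in ascending order; for each, take the smallest-labelled available neighbour that still permits 8 edges overall, or leave it unmatched if none does
lex-smallest matching: {0-7, 1-15, 2-4, 3-9, 5-8, 6-13, 12-17, 22-16}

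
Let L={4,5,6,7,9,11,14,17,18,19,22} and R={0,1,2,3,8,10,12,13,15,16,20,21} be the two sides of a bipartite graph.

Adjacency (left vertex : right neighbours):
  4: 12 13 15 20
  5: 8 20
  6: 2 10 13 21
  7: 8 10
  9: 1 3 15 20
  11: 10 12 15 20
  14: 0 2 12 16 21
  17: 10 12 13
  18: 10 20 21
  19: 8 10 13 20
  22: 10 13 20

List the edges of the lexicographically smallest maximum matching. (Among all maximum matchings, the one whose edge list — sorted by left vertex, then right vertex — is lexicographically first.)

|M| = 10 (so the lex-smallest maximum matching has 10 edges)
process left vertices in ascending order; for each, take the smallest-labelled available neighbour that still permits 10 edges overall, or leave it unmatched if none does
lex-smallest matching: {4-12, 5-8, 6-2, 7-10, 9-1, 11-15, 14-0, 17-13, 18-21, 19-20}

Lex-smallest maximum matching: {(4,12), (5,8), (6,2), (7,10), (9,1), (11,15), (14,0), (17,13), (18,21), (19,20)}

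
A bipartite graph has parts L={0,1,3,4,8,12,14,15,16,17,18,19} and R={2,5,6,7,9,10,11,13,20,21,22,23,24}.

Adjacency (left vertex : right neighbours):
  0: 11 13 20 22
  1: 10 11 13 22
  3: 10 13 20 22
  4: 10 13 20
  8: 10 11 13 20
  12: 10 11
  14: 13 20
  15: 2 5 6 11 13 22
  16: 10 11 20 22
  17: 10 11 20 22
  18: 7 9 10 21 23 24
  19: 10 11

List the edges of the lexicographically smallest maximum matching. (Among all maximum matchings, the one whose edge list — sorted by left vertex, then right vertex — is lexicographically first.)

Lex-smallest maximum matching: {(0,11), (1,10), (3,13), (4,20), (15,2), (16,22), (18,7)}

|M| = 7 (so the lex-smallest maximum matching has 7 edges)
process left vertices in ascending order; for each, take the smallest-labelled available neighbour that still permits 7 edges overall, or leave it unmatched if none does
lex-smallest matching: {0-11, 1-10, 3-13, 4-20, 15-2, 16-22, 18-7}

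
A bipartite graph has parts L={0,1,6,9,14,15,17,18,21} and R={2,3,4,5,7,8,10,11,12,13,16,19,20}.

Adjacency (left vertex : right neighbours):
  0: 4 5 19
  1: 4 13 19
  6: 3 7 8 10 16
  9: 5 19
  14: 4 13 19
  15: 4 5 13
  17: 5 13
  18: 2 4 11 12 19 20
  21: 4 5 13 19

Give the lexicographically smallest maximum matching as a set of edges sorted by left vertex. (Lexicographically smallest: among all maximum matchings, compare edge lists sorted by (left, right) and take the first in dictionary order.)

Lex-smallest maximum matching: {(0,4), (1,13), (6,3), (9,5), (14,19), (18,2)}

|M| = 6 (so the lex-smallest maximum matching has 6 edges)
process left vertices in ascending order; for each, take the smallest-labelled available neighbour that still permits 6 edges overall, or leave it unmatched if none does
lex-smallest matching: {0-4, 1-13, 6-3, 9-5, 14-19, 18-2}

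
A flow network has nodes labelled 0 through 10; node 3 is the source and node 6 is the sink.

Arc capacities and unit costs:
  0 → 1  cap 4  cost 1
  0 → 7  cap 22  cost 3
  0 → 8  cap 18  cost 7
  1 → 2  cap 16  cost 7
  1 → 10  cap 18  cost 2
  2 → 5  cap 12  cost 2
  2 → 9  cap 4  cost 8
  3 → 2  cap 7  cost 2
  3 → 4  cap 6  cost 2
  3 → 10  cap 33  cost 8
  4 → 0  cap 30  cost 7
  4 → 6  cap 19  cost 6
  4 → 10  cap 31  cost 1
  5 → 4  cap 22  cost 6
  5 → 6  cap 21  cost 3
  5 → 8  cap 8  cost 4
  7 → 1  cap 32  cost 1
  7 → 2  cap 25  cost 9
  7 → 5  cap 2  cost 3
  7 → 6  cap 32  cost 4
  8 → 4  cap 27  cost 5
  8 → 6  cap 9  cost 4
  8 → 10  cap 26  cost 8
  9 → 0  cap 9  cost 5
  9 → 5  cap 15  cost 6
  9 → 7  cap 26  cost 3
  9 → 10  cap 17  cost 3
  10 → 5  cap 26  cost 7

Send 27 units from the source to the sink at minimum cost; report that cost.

Minimum cost for 27 units: 349

shortest-cost path #1: 3→2→5→6 push 7 @ unit cost 7 (adds 49)
shortest-cost path #2: 3→4→6 push 6 @ unit cost 8 (adds 48)
shortest-cost path #3: 3→10→5→6 push 14 @ unit cost 18 (adds 252)
total cost = 349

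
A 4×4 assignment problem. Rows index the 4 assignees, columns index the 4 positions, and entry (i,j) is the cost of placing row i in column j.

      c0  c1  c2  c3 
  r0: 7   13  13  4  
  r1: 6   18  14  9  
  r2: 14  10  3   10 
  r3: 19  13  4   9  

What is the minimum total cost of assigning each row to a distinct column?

Minimum assignment cost: 24

optimal assignment: row0→col3 (cost 4), row1→col0 (cost 6), row2→col1 (cost 10), row3→col2 (cost 4)
total = 4 + 6 + 10 + 4 = 24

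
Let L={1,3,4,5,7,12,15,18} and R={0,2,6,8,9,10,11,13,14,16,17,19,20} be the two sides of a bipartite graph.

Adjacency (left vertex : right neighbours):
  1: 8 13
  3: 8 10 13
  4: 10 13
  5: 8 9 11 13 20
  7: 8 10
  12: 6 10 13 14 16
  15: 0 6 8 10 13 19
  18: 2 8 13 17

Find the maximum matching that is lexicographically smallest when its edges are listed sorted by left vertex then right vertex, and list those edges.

Lex-smallest maximum matching: {(1,8), (3,10), (4,13), (5,9), (12,6), (15,0), (18,2)}

|M| = 7 (so the lex-smallest maximum matching has 7 edges)
process left vertices in ascending order; for each, take the smallest-labelled available neighbour that still permits 7 edges overall, or leave it unmatched if none does
lex-smallest matching: {1-8, 3-10, 4-13, 5-9, 12-6, 15-0, 18-2}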